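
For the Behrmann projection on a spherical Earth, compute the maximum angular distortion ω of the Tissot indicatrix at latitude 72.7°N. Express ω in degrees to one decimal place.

104.2°

The Behrmann projection is cylindrical equal-area with φ₀ = 30°. Cylindrical equal-area (φ₀ = 30°): h = cos φ / cos 30° along meridians, k = cos 30° / cos φ along parallels; h·k = 1.
At 72.7°: h = 0.3434, k = 2.912; principal scales a = 2.912, b = 0.3434.
sin(ω/2) = (a − b)/(a + b) = 2.569/3.256 = 0.7891, so ω = 2 arcsin(0.7891) ≈ 104.2°.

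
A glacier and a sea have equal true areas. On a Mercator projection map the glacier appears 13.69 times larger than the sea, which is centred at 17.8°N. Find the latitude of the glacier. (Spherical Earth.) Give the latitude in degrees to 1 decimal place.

On Mercator, (apparent₁)/(apparent₂) = sec²φ₁ / sec²φ₂ when true areas are equal.
cos²φ₂ / cos²φ₁ = 13.69  ⇒  cos φ₁ = cos 17.8° / √13.69 = 0.9521/3.700 = 0.2573.
φ₁ = arccos(0.2573) ≈ 75.1°.

75.1°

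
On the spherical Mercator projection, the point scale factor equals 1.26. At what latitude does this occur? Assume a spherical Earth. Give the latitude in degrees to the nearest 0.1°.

37.5°

Mercator scale is k = sec φ = 1/cos φ.
1/cos φ = 1.26  ⇒  cos φ = 0.7937  ⇒  φ = arccos(0.7937) ≈ 37.5°.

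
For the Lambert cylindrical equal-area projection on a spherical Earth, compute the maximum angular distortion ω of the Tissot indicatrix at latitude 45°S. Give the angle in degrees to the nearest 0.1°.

38.9°

The Lambert cylindrical equal-area projection is the cylindrical equal-area projection with its standard parallel at the equator (φ₀ = 0). A cylindrical equal-area projection with standard parallel φ₀ has meridian scale h = cos φ / cos φ₀ and parallel scale k = cos φ₀ / cos φ (so areas are preserved, h·k = 1).
At 45°: h = 0.7071, k = 1.414; principal scales a = 1.414, b = 0.7071.
sin(ω/2) = (a − b)/(a + b) = 0.7071/2.121 = 0.3333, so ω = 2 arcsin(0.3333) ≈ 38.9°.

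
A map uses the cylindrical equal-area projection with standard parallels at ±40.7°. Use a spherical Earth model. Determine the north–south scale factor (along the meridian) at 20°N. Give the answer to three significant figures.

1.24

For cylindrical equal-area with standard parallel φ₀, h = cos φ / cos φ₀ and k = cos φ₀ / cos φ, so h·k = 1.
h = cos 20° / cos 40.7° = 0.9397/0.7581 = 1.239.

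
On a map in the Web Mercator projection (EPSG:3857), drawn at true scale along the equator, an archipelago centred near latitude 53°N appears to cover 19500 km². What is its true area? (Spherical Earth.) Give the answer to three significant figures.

Mercator is conformal, so the point scale is isotropic: h = k = sec φ = 1/cos φ.
Areal scale = k² = sec²φ = 1/cos²(53°) = 1/0.6018² = 2.761.
True area = apparent / (areal scale) = 19500 / 2.761 ≈ 7060 km².

7060 km²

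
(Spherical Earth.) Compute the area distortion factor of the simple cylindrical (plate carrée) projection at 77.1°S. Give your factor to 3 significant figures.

Plate carrée maps x = Rλ, y = Rφ. The meridian scale is h = 1 and the parallel scale is k = 1/cos φ = sec φ.
Areal scale = h·k = 1 × sec φ; at 77.1°, h = 1.000, k = 4.479, so h·k = 4.479.

4.48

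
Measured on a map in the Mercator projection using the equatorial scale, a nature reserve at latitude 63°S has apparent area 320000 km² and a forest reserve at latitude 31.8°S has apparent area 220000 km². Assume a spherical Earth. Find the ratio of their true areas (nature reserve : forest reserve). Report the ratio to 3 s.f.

On Mercator the areal scale is sec²φ, so true area = apparent × cos²φ.
True area of nature reserve: 320000 × cos²(63°) = 320000 × 0.2061 = 65950 km².
True area of forest reserve: 220000 × cos²(31.8°) = 220000 × 0.7223 = 158900 km².
Ratio = 65950 / 158900 ≈ 0.415.

0.415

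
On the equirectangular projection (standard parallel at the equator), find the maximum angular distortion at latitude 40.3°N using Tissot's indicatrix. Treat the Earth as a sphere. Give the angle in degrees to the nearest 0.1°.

15.5°

For the equirectangular projection with φ₀ = 0 (plate carrée), h = 1 along meridians and k = sec φ along parallels.
At 40.3°: h = 1.000, k = 1.311; principal scales a = 1.311, b = 1.000.
sin(ω/2) = (a − b)/(a + b) = 0.3112/2.311 = 0.1346, so ω = 2 arcsin(0.1346) ≈ 15.5°.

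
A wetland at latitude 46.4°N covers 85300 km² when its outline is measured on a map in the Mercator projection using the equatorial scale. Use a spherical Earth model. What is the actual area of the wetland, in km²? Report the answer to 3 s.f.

Mercator is conformal, so the point scale is isotropic: h = k = sec φ = 1/cos φ.
Areal scale = k² = sec²φ = 1/cos²(46.4°) = 1/0.6896² = 2.103.
True area = apparent / (areal scale) = 85300 / 2.103 ≈ 40600 km².

40600 km²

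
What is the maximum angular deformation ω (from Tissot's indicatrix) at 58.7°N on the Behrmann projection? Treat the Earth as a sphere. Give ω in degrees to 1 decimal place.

56.2°

Behrmann is a cylindrical equal-area projection with standard parallels at ±30°. For cylindrical equal-area with standard parallel φ₀, h = cos φ / cos φ₀ and k = cos φ₀ / cos φ, so h·k = 1.
At 58.7°: h = 0.5999, k = 1.667; principal scales a = 1.667, b = 0.5999.
sin(ω/2) = (a − b)/(a + b) = 1.067/2.267 = 0.4707, so ω = 2 arcsin(0.4707) ≈ 56.2°.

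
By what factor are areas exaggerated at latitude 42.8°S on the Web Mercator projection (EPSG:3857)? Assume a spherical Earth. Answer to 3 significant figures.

The Mercator projection is conformal; its linear scale factor is the same in every direction and equals sec φ = 1/cos φ.
Areal scale = k² = sec²φ = 1/cos²(42.8°) = 1/0.7337² = 1.857.

1.86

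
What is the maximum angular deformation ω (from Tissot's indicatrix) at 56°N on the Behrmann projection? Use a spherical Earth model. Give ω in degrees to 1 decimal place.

48.6°

Behrmann is a cylindrical equal-area projection with standard parallels at ±30°. A cylindrical equal-area projection with standard parallel φ₀ has meridian scale h = cos φ / cos φ₀ and parallel scale k = cos φ₀ / cos φ (so areas are preserved, h·k = 1).
At 56°: h = 0.6457, k = 1.549; principal scales a = 1.549, b = 0.6457.
sin(ω/2) = (a − b)/(a + b) = 0.9030/2.194 = 0.4115, so ω = 2 arcsin(0.4115) ≈ 48.6°.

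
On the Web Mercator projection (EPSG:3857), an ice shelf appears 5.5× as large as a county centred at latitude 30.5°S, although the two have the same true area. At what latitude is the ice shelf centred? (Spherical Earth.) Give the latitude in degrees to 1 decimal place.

Mercator areal scale is sec²φ, so apparent-area ratio = sec²φ₁ / sec²φ₂ = cos²φ₂ / cos²φ₁.
cos²φ₂ / cos²φ₁ = 5.5  ⇒  cos φ₁ = cos 30.5° / √5.5 = 0.8616/2.345 = 0.3674.
φ₁ = arccos(0.3674) ≈ 68.4°.

68.4°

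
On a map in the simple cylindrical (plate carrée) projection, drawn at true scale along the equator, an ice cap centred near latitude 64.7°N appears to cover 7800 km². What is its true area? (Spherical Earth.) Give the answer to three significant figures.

3330 km²

Plate carrée maps x = Rλ, y = Rφ. The meridian scale is h = 1 and the parallel scale is k = 1/cos φ = sec φ.
Areal scale = h·k = 1 × sec φ; at 64.7°, h = 1.000, k = 2.340, so h·k = 2.340.
True area = apparent / (areal scale) = 7800 / 2.340 ≈ 3330 km².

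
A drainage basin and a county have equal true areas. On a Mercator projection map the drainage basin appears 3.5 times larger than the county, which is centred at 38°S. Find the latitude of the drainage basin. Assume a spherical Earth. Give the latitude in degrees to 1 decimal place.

For equal true areas on Mercator, apparent areas scale as sec²φ, so the ratio is cos²φ₂ / cos²φ₁.
cos²φ₂ / cos²φ₁ = 3.5  ⇒  cos φ₁ = cos 38° / √3.5 = 0.7880/1.871 = 0.4212.
φ₁ = arccos(0.4212) ≈ 65.1°.

65.1°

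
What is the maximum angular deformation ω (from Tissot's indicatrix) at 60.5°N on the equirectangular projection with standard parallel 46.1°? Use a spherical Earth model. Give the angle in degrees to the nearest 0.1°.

The equidistant cylindrical projection with φ₀ = 46.1° has h = 1 (meridians true) and k = cos φ₀ / cos φ along parallels.
At 60.5°: h = 1.000, k = 1.408; principal scales a = 1.408, b = 1.000.
sin(ω/2) = (a − b)/(a + b) = 0.4081/2.408 = 0.1695, so ω = 2 arcsin(0.1695) ≈ 19.5°.

19.5°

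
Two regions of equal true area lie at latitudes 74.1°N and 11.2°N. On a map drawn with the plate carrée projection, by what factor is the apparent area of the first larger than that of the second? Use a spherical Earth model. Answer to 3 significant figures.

For the equirectangular projection with φ₀ = 0 (plate carrée), h = 1 along meridians and k = sec φ along parallels.
Areal scale at 74.1°: h·k = 1.000 × 3.650 = 3.650.
Areal scale at 11.2°: h·k = 1.000 × 1.019 = 1.019.
Ratio = 3.650/1.019 ≈ 3.58.

3.58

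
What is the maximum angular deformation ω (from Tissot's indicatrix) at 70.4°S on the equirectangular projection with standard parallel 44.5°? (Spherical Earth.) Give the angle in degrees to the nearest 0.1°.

42.2°

The equidistant cylindrical projection with φ₀ = 44.5° has h = 1 (meridians true) and k = cos φ₀ / cos φ along parallels.
At 70.4°: h = 1.000, k = 2.126; principal scales a = 2.126, b = 1.000.
sin(ω/2) = (a − b)/(a + b) = 1.126/3.126 = 0.3603, so ω = 2 arcsin(0.3603) ≈ 42.2°.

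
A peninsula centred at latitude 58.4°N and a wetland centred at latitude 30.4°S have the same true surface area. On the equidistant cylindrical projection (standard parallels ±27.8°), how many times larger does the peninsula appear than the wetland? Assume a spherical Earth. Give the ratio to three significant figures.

With standard parallel φ₀ = 27.8°, the equirectangular projection gives x = Rλ cos φ₀, y = Rφ, so h = 1 and k = cos 27.8° / cos φ.
Areal scale at 58.4°: h·k = 1.000 × 1.688 = 1.688.
Areal scale at 30.4°: h·k = 1.000 × 1.026 = 1.026.
Ratio = 1.688/1.026 ≈ 1.65.

1.65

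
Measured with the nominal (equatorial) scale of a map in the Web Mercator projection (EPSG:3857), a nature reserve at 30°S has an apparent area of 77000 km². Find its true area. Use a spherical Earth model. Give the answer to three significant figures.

57800 km²

The Mercator projection is conformal; its linear scale factor is the same in every direction and equals sec φ = 1/cos φ.
Areal scale = k² = sec²φ = 1/cos²(30°) = 1/0.8660² = 1.333.
True area = apparent / (areal scale) = 77000 / 1.333 ≈ 57800 km².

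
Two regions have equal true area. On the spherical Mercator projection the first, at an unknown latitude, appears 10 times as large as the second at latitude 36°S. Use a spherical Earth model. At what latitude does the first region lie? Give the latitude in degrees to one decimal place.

75.2°

On Mercator, (apparent₁)/(apparent₂) = sec²φ₁ / sec²φ₂ when true areas are equal.
cos²φ₂ / cos²φ₁ = 10  ⇒  cos φ₁ = cos 36° / √10 = 0.8090/3.162 = 0.2558.
φ₁ = arccos(0.2558) ≈ 75.2°.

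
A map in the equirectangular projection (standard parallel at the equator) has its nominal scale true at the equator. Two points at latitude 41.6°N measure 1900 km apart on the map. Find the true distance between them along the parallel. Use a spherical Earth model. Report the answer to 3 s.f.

1420 km

Plate carrée maps x = Rλ, y = Rφ. The meridian scale is h = 1 and the parallel scale is k = 1/cos φ = sec φ.
Along the parallel at 41.6°, map distances are exaggerated by k = sec 41.6° = 1.337.
True distance = 1900 / 1.337 = 1900 × cos 41.6° ≈ 1420 km.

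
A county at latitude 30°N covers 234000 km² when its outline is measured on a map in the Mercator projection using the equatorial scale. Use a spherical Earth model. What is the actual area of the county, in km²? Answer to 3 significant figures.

176000 km²

The Mercator projection is conformal; its linear scale factor is the same in every direction and equals sec φ = 1/cos φ.
Areal scale = k² = sec²φ = 1/cos²(30°) = 1/0.8660² = 1.333.
True area = apparent / (areal scale) = 234000 / 1.333 ≈ 176000 km².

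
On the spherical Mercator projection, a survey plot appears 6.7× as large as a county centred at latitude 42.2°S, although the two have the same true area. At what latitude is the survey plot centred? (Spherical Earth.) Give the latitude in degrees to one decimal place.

73.4°

For equal true areas on Mercator, apparent areas scale as sec²φ, so the ratio is cos²φ₂ / cos²φ₁.
cos²φ₂ / cos²φ₁ = 6.7  ⇒  cos φ₁ = cos 42.2° / √6.7 = 0.7408/2.588 = 0.2862.
φ₁ = arccos(0.2862) ≈ 73.4°.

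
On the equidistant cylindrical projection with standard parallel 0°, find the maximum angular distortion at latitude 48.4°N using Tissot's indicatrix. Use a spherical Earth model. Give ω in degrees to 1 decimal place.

Plate carrée maps x = Rλ, y = Rφ. The meridian scale is h = 1 and the parallel scale is k = 1/cos φ = sec φ.
At 48.4°: h = 1.000, k = 1.506; principal scales a = 1.506, b = 1.000.
sin(ω/2) = (a − b)/(a + b) = 0.5062/2.506 = 0.2020, so ω = 2 arcsin(0.2020) ≈ 23.3°.

23.3°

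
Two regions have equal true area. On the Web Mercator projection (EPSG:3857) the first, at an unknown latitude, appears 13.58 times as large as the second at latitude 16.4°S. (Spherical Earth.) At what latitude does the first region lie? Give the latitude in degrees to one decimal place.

74.9°

Mercator areal scale is sec²φ, so apparent-area ratio = sec²φ₁ / sec²φ₂ = cos²φ₂ / cos²φ₁.
cos²φ₂ / cos²φ₁ = 13.58  ⇒  cos φ₁ = cos 16.4° / √13.58 = 0.9593/3.685 = 0.2603.
φ₁ = arccos(0.2603) ≈ 74.9°.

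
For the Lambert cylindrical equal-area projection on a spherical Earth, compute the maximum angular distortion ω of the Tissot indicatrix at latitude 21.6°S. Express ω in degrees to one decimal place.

The Lambert cylindrical equal-area projection is the cylindrical equal-area projection with its standard parallel at the equator (φ₀ = 0). For cylindrical equal-area with standard parallel φ₀, h = cos φ / cos φ₀ and k = cos φ₀ / cos φ, so h·k = 1.
At 21.6°: h = 0.9298, k = 1.076; principal scales a = 1.076, b = 0.9298.
sin(ω/2) = (a − b)/(a + b) = 0.1458/2.005 = 0.07268, so ω = 2 arcsin(0.07268) ≈ 8.3°.

8.3°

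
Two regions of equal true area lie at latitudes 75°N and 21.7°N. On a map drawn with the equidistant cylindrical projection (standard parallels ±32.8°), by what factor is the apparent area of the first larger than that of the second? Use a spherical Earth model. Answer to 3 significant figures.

The equidistant cylindrical projection with φ₀ = 32.8° has h = 1 (meridians true) and k = cos φ₀ / cos φ along parallels.
Areal scale at 75°: h·k = 1.000 × 3.248 = 3.248.
Areal scale at 21.7°: h·k = 1.000 × 0.9047 = 0.9047.
Ratio = 3.248/0.9047 ≈ 3.59.

3.59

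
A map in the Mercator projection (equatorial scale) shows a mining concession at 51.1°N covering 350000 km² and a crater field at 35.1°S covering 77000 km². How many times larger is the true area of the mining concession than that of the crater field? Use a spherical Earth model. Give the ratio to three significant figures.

On Mercator the areal scale is sec²φ, so true area = apparent × cos²φ.
True area of mining concession: 350000 × cos²(51.1°) = 350000 × 0.3943 = 138000 km².
True area of crater field: 77000 × cos²(35.1°) = 77000 × 0.6694 = 51540 km².
Ratio = 138000 / 51540 ≈ 2.68.

2.68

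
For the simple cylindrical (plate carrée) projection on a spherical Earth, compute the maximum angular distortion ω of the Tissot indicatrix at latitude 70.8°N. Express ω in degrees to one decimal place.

For the equirectangular projection with φ₀ = 0 (plate carrée), h = 1 along meridians and k = sec φ along parallels.
At 70.8°: h = 1.000, k = 3.041; principal scales a = 3.041, b = 1.000.
sin(ω/2) = (a − b)/(a + b) = 2.041/4.041 = 0.5050, so ω = 2 arcsin(0.5050) ≈ 60.7°.

60.7°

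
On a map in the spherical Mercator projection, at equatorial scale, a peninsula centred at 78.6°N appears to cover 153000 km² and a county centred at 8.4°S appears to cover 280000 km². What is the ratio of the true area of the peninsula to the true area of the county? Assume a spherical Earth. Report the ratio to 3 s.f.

Mercator's areal exaggeration is sec²φ; hence true area = (apparent area) · cos²φ.
True area of peninsula: 153000 × cos²(78.6°) = 153000 × 0.03907 = 5977 km².
True area of county: 280000 × cos²(8.4°) = 280000 × 0.9787 = 274000 km².
Ratio = 5977 / 274000 ≈ 0.0218.

0.0218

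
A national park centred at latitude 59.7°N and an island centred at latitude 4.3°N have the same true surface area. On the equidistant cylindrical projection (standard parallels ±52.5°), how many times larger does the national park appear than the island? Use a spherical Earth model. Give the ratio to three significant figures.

In the equirectangular projection with standard parallel φ₀ = 52.5° (x = Rλ cos φ₀, y = Rφ), meridians are true-scale (h = 1) and the parallel scale is k = cos φ₀ / cos φ.
Areal scale at 59.7°: h·k = 1.000 × 1.207 = 1.207.
Areal scale at 4.3°: h·k = 1.000 × 0.6105 = 0.6105.
Ratio = 1.207/0.6105 ≈ 1.98.

1.98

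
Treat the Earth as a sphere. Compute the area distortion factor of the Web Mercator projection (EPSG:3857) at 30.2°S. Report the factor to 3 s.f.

1.34

Mercator is conformal, so the point scale is isotropic: h = k = sec φ = 1/cos φ.
Areal scale = k² = sec²φ = 1/cos²(30.2°) = 1/0.8643² = 1.339.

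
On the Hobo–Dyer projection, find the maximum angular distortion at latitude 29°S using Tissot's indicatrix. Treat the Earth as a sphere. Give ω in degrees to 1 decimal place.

11.2°

The Hobo–Dyer projection is cylindrical equal-area with φ₀ = 37.5°. For cylindrical equal-area with standard parallel φ₀, h = cos φ / cos φ₀ and k = cos φ₀ / cos φ, so h·k = 1.
At 29°: h = 1.102, k = 0.9071; principal scales a = 1.102, b = 0.9071.
sin(ω/2) = (a − b)/(a + b) = 0.1954/2.010 = 0.09721, so ω = 2 arcsin(0.09721) ≈ 11.2°.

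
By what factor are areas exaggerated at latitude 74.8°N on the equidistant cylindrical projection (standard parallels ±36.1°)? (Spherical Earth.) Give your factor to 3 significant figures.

In the equirectangular projection with standard parallel φ₀ = 36.1° (x = Rλ cos φ₀, y = Rφ), meridians are true-scale (h = 1) and the parallel scale is k = cos φ₀ / cos φ.
Areal scale = h·k = 1 × cos φ₀ / cos φ; at 74.8°, h = 1.000, k = 3.082, so h·k = 3.082.

3.08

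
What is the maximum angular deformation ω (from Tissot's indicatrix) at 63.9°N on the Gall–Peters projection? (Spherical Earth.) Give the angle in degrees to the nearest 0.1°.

52.4°

Gall–Peters is a cylindrical equal-area projection with standard parallels at ±45°. For cylindrical equal-area with standard parallel φ₀, h = cos φ / cos φ₀ and k = cos φ₀ / cos φ, so h·k = 1.
At 63.9°: h = 0.6222, k = 1.607; principal scales a = 1.607, b = 0.6222.
sin(ω/2) = (a − b)/(a + b) = 0.9851/2.229 = 0.4419, so ω = 2 arcsin(0.4419) ≈ 52.4°.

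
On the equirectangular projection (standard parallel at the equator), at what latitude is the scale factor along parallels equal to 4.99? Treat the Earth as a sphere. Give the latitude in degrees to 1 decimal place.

Plate carrée: h = 1, k = sec φ along parallels.
sec φ = 4.99  ⇒  cos φ = 0.2004  ⇒  φ ≈ 78.4°.

78.4°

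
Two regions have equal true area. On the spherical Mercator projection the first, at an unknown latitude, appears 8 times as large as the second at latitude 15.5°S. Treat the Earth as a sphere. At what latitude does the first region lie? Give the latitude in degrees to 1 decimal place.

Mercator areal scale is sec²φ, so apparent-area ratio = sec²φ₁ / sec²φ₂ = cos²φ₂ / cos²φ₁.
cos²φ₂ / cos²φ₁ = 8  ⇒  cos φ₁ = cos 15.5° / √8 = 0.9636/2.828 = 0.3407.
φ₁ = arccos(0.3407) ≈ 70.1°.

70.1°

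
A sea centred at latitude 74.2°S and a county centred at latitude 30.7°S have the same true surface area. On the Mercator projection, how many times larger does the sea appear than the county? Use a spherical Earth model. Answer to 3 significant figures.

9.97

Mercator areal scale is sec²φ.
At 74.2°: sec²(74.2°) = 1/0.2723² = 13.49.
At 30.7°: sec²(30.7°) = 1/0.8599² = 1.353.
Ratio = 13.49/1.353 = cos²(30.7°)/cos²(74.2°) ≈ 9.97.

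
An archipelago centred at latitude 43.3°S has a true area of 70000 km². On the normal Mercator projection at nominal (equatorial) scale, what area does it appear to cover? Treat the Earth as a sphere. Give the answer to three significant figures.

132000 km²

Mercator is conformal, so the point scale is isotropic: h = k = sec φ = 1/cos φ.
Areal scale = k² = sec²φ = 1/cos²(43.3°) = 1/0.7278² = 1.888.
Apparent area = 70000 × 1.888 ≈ 132000 km².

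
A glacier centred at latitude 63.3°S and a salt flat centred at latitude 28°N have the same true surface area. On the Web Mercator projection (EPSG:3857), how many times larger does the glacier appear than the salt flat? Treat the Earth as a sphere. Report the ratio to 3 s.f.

3.86

Mercator areal scale is sec²φ.
At 63.3°: sec²(63.3°) = 1/0.4493² = 4.953.
At 28°: sec²(28°) = 1/0.8829² = 1.283.
Ratio = 4.953/1.283 = cos²(28°)/cos²(63.3°) ≈ 3.86.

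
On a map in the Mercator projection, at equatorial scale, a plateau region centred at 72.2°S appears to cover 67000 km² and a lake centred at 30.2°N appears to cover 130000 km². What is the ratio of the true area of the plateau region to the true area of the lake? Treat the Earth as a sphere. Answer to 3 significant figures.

Mercator's areal exaggeration is sec²φ; hence true area = (apparent area) · cos²φ.
True area of plateau region: 67000 × cos²(72.2°) = 67000 × 0.09345 = 6261 km².
True area of lake: 130000 × cos²(30.2°) = 130000 × 0.7470 = 97110 km².
Ratio = 6261 / 97110 ≈ 0.0645.

0.0645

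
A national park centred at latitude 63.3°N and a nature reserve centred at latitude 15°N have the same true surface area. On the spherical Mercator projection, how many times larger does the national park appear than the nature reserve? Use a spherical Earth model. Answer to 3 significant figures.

On Mercator, area is exaggerated by sec²φ = 1/cos²φ.
At 63.3°: sec²(63.3°) = 1/0.4493² = 4.953.
At 15°: sec²(15°) = 1/0.9659² = 1.072.
Ratio = 4.953/1.072 = cos²(15°)/cos²(63.3°) ≈ 4.62.

4.62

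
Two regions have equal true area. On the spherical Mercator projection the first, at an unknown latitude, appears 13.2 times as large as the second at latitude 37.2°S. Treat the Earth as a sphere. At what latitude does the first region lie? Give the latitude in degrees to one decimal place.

77.3°

On Mercator, (apparent₁)/(apparent₂) = sec²φ₁ / sec²φ₂ when true areas are equal.
cos²φ₂ / cos²φ₁ = 13.2  ⇒  cos φ₁ = cos 37.2° / √13.2 = 0.7965/3.633 = 0.2192.
φ₁ = arccos(0.2192) ≈ 77.3°.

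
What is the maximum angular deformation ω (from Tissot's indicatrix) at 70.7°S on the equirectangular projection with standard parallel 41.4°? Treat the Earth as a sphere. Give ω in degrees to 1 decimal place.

The equidistant cylindrical projection with φ₀ = 41.4° has h = 1 (meridians true) and k = cos φ₀ / cos φ along parallels.
At 70.7°: h = 1.000, k = 2.270; principal scales a = 2.270, b = 1.000.
sin(ω/2) = (a − b)/(a + b) = 1.270/3.270 = 0.3883, so ω = 2 arcsin(0.3883) ≈ 45.7°.

45.7°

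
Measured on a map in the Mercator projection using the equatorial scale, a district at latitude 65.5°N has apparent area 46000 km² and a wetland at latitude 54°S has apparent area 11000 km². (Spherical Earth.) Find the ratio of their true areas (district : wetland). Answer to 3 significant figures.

Mercator's areal exaggeration is sec²φ; hence true area = (apparent area) · cos²φ.
True area of district: 46000 × cos²(65.5°) = 46000 × 0.1720 = 7911 km².
True area of wetland: 11000 × cos²(54°) = 11000 × 0.3455 = 3800 km².
Ratio = 7911 / 3800 ≈ 2.08.

2.08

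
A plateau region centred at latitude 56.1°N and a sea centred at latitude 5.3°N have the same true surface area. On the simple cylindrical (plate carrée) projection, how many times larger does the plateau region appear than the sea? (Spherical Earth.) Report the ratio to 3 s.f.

For the equirectangular projection with φ₀ = 0 (plate carrée), h = 1 along meridians and k = sec φ along parallels.
Areal scale at 56.1°: h·k = 1.000 × 1.793 = 1.793.
Areal scale at 5.3°: h·k = 1.000 × 1.004 = 1.004.
Ratio = 1.793/1.004 ≈ 1.79.

1.79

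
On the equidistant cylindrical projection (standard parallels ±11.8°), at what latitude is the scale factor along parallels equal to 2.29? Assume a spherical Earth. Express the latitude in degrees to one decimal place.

The equidistant cylindrical projection with φ₀ = 11.8° has h = 1 (meridians true) and k = cos φ₀ / cos φ along parallels.
k = cos φ₀ / cos φ = 2.29  ⇒  cos φ = cos 11.8° / 2.29 = 0.4275.
φ = arccos(0.4275) ≈ 64.7°.

64.7°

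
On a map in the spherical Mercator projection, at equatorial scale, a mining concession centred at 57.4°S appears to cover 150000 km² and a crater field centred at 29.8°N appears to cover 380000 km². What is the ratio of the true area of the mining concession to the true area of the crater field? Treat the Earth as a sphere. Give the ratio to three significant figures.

0.152

Since Mercator area scale is 1/cos²φ, the true area equals the apparent area multiplied by cos²φ.
True area of mining concession: 150000 × cos²(57.4°) = 150000 × 0.2903 = 43540 km².
True area of crater field: 380000 × cos²(29.8°) = 380000 × 0.7530 = 286100 km².
Ratio = 43540 / 286100 ≈ 0.152.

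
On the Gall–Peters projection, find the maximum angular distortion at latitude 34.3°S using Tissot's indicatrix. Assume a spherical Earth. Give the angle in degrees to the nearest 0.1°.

Gall–Peters is a cylindrical equal-area projection with standard parallels at ±45°. For cylindrical equal-area with standard parallel φ₀, h = cos φ / cos φ₀ and k = cos φ₀ / cos φ, so h·k = 1.
At 34.3°: h = 1.168, k = 0.8560; principal scales a = 1.168, b = 0.8560.
sin(ω/2) = (a − b)/(a + b) = 0.3123/2.024 = 0.1543, so ω = 2 arcsin(0.1543) ≈ 17.8°.

17.8°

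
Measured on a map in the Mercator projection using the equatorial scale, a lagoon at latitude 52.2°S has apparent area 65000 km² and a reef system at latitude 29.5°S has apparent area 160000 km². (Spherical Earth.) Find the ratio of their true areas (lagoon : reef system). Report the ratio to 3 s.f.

0.201

Since Mercator area scale is 1/cos²φ, the true area equals the apparent area multiplied by cos²φ.
True area of lagoon: 65000 × cos²(52.2°) = 65000 × 0.3757 = 24420 km².
True area of reef system: 160000 × cos²(29.5°) = 160000 × 0.7575 = 121200 km².
Ratio = 24420 / 121200 ≈ 0.201.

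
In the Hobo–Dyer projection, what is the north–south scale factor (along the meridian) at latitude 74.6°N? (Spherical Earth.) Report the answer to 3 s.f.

0.335

Hobo–Dyer is a cylindrical equal-area projection with standard parallels at ±37.5°. A cylindrical equal-area projection with standard parallel φ₀ has meridian scale h = cos φ / cos φ₀ and parallel scale k = cos φ₀ / cos φ (so areas are preserved, h·k = 1).
h = cos 74.6° / cos 37.5° = 0.2656/0.7934 = 0.3347.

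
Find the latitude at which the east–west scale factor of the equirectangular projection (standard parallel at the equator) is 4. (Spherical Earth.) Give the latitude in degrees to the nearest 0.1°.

75.5°

Plate carrée: h = 1, k = sec φ along parallels.
sec φ = 4  ⇒  cos φ = 0.2500  ⇒  φ ≈ 75.5°.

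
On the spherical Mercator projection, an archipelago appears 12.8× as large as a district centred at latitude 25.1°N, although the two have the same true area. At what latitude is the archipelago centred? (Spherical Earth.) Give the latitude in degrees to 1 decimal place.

Mercator areal scale is sec²φ, so apparent-area ratio = sec²φ₁ / sec²φ₂ = cos²φ₂ / cos²φ₁.
cos²φ₂ / cos²φ₁ = 12.8  ⇒  cos φ₁ = cos 25.1° / √12.8 = 0.9056/3.578 = 0.2531.
φ₁ = arccos(0.2531) ≈ 75.3°.

75.3°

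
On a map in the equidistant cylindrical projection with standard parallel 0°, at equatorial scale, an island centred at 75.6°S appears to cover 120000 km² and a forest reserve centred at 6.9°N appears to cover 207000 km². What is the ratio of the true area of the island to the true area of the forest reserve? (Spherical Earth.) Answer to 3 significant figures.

Plate carrée has h = 1 and k = sec φ, giving areal scale sec φ; true area = (apparent area) · cos φ.
True area of island: 120000 × cos(75.6°) = 120000 × 0.2487 = 29840 km².
True area of forest reserve: 207000 × cos(6.9°) = 207000 × 0.9928 = 205500 km².
Ratio = 29840 / 205500 ≈ 0.145.

0.145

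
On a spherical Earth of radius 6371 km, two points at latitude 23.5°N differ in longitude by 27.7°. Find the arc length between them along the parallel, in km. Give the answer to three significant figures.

Arc length along a parallel = R cos φ · Δλ (with Δλ in radians).
= 6371 × cos 23.5° × (27.7° × π/180) = 6371 × 0.9171 × 0.4835 ≈ 2820 km.

2820 km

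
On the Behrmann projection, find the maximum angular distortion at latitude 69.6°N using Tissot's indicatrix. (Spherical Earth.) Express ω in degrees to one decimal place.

92.3°

Behrmann is a cylindrical equal-area projection with standard parallels at ±30°. Cylindrical equal-area (φ₀ = 30°): h = cos φ / cos 30° along meridians, k = cos 30° / cos φ along parallels; h·k = 1.
At 69.6°: h = 0.4025, k = 2.484; principal scales a = 2.484, b = 0.4025.
sin(ω/2) = (a − b)/(a + b) = 2.082/2.887 = 0.7212, so ω = 2 arcsin(0.7212) ≈ 92.3°.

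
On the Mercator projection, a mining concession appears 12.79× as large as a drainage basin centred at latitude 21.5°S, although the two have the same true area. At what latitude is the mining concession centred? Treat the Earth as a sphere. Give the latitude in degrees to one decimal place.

For equal true areas on Mercator, apparent areas scale as sec²φ, so the ratio is cos²φ₂ / cos²φ₁.
cos²φ₂ / cos²φ₁ = 12.79  ⇒  cos φ₁ = cos 21.5° / √12.79 = 0.9304/3.576 = 0.2602.
φ₁ = arccos(0.2602) ≈ 74.9°.

74.9°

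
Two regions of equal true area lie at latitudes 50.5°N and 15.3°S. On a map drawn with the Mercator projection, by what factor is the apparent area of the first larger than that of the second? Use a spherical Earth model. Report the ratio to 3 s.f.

2.30

Mercator is conformal with k = sec φ, so areal scale = k² = sec²φ.
At 50.5°: sec²(50.5°) = 1/0.6361² = 2.472.
At 15.3°: sec²(15.3°) = 1/0.9646² = 1.075.
Ratio = 2.472/1.075 = cos²(15.3°)/cos²(50.5°) ≈ 2.30.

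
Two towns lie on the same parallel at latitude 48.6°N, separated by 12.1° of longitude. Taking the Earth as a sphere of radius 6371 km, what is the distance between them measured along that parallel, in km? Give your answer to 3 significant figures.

890 km

Arc length along a parallel = R cos φ · Δλ (with Δλ in radians).
= 6371 × cos 48.6° × (12.1° × π/180) = 6371 × 0.6613 × 0.2112 ≈ 890 km.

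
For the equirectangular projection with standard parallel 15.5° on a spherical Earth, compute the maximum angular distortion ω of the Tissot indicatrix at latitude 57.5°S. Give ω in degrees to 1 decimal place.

In the equirectangular projection with standard parallel φ₀ = 15.5° (x = Rλ cos φ₀, y = Rφ), meridians are true-scale (h = 1) and the parallel scale is k = cos φ₀ / cos φ.
At 57.5°: h = 1.000, k = 1.793; principal scales a = 1.793, b = 1.000.
sin(ω/2) = (a − b)/(a + b) = 0.7935/2.793 = 0.2840, so ω = 2 arcsin(0.2840) ≈ 33.0°.

33.0°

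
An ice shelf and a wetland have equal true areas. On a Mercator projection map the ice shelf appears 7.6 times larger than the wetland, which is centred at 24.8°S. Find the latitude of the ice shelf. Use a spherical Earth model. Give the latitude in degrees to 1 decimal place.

70.8°

For equal true areas on Mercator, apparent areas scale as sec²φ, so the ratio is cos²φ₂ / cos²φ₁.
cos²φ₂ / cos²φ₁ = 7.6  ⇒  cos φ₁ = cos 24.8° / √7.6 = 0.9078/2.757 = 0.3293.
φ₁ = arccos(0.3293) ≈ 70.8°.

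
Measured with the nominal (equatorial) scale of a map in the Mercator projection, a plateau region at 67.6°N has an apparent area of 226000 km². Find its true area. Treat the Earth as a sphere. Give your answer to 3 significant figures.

The Mercator projection is conformal; its linear scale factor is the same in every direction and equals sec φ = 1/cos φ.
Areal scale = k² = sec²φ = 1/cos²(67.6°) = 1/0.3811² = 6.886.
True area = apparent / (areal scale) = 226000 / 6.886 ≈ 32800 km².

32800 km²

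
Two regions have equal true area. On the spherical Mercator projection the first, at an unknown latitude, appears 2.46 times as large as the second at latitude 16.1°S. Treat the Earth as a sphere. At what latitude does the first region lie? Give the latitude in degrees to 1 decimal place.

52.2°

For equal true areas on Mercator, apparent areas scale as sec²φ, so the ratio is cos²φ₂ / cos²φ₁.
cos²φ₂ / cos²φ₁ = 2.46  ⇒  cos φ₁ = cos 16.1° / √2.46 = 0.9608/1.568 = 0.6126.
φ₁ = arccos(0.6126) ≈ 52.2°.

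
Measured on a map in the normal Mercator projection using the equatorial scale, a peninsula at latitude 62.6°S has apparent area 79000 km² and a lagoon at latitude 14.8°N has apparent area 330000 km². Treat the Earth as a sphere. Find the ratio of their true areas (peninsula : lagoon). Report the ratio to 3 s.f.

Since Mercator area scale is 1/cos²φ, the true area equals the apparent area multiplied by cos²φ.
True area of peninsula: 79000 × cos²(62.6°) = 79000 × 0.2118 = 16730 km².
True area of lagoon: 330000 × cos²(14.8°) = 330000 × 0.9347 = 308500 km².
Ratio = 16730 / 308500 ≈ 0.0542.

0.0542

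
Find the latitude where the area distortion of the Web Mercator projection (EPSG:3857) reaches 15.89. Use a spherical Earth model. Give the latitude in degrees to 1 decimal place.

Mercator areal scale is sec²φ.
sec²φ = 15.89  ⇒  cos²φ = 0.06293  ⇒  cos φ = 0.2509.
φ = arccos(0.2509) ≈ 75.5°.

75.5°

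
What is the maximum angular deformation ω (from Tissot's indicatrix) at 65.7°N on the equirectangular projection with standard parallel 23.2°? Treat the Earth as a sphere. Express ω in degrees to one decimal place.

In the equirectangular projection with standard parallel φ₀ = 23.2° (x = Rλ cos φ₀, y = Rφ), meridians are true-scale (h = 1) and the parallel scale is k = cos φ₀ / cos φ.
At 65.7°: h = 1.000, k = 2.234; principal scales a = 2.234, b = 1.000.
sin(ω/2) = (a − b)/(a + b) = 1.234/3.234 = 0.3815, so ω = 2 arcsin(0.3815) ≈ 44.9°.

44.9°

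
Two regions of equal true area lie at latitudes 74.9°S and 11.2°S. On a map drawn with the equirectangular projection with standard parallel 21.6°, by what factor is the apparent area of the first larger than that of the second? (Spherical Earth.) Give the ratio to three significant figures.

3.77

With standard parallel φ₀ = 21.6°, the equirectangular projection gives x = Rλ cos φ₀, y = Rφ, so h = 1 and k = cos 21.6° / cos φ.
Areal scale at 74.9°: h·k = 1.000 × 3.569 = 3.569.
Areal scale at 11.2°: h·k = 1.000 × 0.9478 = 0.9478.
Ratio = 3.569/0.9478 ≈ 3.77.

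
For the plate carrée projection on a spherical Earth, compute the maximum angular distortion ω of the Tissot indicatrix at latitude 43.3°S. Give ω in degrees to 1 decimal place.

18.1°

In the plate carrée (x = Rλ, y = Rφ), meridians are true-scale (h = 1) and parallels are stretched by k = sec φ.
At 43.3°: h = 1.000, k = 1.374; principal scales a = 1.374, b = 1.000.
sin(ω/2) = (a − b)/(a + b) = 0.3741/2.374 = 0.1576, so ω = 2 arcsin(0.1576) ≈ 18.1°.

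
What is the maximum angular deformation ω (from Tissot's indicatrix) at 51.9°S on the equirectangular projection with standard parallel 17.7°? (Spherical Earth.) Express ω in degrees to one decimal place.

24.7°

In the equirectangular projection with standard parallel φ₀ = 17.7° (x = Rλ cos φ₀, y = Rφ), meridians are true-scale (h = 1) and the parallel scale is k = cos φ₀ / cos φ.
At 51.9°: h = 1.000, k = 1.544; principal scales a = 1.544, b = 1.000.
sin(ω/2) = (a − b)/(a + b) = 0.5439/2.544 = 0.2138, so ω = 2 arcsin(0.2138) ≈ 24.7°.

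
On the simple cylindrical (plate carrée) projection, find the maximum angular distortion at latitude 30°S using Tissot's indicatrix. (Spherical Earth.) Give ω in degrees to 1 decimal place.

8.2°

In the plate carrée (x = Rλ, y = Rφ), meridians are true-scale (h = 1) and parallels are stretched by k = sec φ.
At 30°: h = 1.000, k = 1.155; principal scales a = 1.155, b = 1.000.
sin(ω/2) = (a − b)/(a + b) = 0.1547/2.155 = 0.07180, so ω = 2 arcsin(0.07180) ≈ 8.2°.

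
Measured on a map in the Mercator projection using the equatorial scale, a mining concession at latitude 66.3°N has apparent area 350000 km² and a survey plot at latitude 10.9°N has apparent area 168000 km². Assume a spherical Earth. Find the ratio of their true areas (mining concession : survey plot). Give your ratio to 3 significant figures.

Mercator's areal exaggeration is sec²φ; hence true area = (apparent area) · cos²φ.
True area of mining concession: 350000 × cos²(66.3°) = 350000 × 0.1616 = 56550 km².
True area of survey plot: 168000 × cos²(10.9°) = 168000 × 0.9642 = 162000 km².
Ratio = 56550 / 162000 ≈ 0.349.

0.349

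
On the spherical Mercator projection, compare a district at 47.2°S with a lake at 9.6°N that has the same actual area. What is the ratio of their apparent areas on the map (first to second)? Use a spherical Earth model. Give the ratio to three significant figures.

Mercator areal scale is sec²φ.
At 47.2°: sec²(47.2°) = 1/0.6794² = 2.166.
At 9.6°: sec²(9.6°) = 1/0.9860² = 1.029.
Ratio = 2.166/1.029 = cos²(9.6°)/cos²(47.2°) ≈ 2.11.

2.11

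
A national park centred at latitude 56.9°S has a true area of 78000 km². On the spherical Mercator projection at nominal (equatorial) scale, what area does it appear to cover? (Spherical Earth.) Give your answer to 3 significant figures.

262000 km²

For Mercator, h = k = sec φ (a conformal cylindrical projection has a single point scale, 1/cos φ).
Areal scale = k² = sec²φ = 1/cos²(56.9°) = 1/0.5461² = 3.353.
Apparent area = 78000 × 3.353 ≈ 262000 km².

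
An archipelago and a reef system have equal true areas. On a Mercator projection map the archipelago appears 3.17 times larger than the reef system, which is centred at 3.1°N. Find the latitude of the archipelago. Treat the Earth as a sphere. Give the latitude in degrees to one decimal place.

Mercator areal scale is sec²φ, so apparent-area ratio = sec²φ₁ / sec²φ₂ = cos²φ₂ / cos²φ₁.
cos²φ₂ / cos²φ₁ = 3.17  ⇒  cos φ₁ = cos 3.1° / √3.17 = 0.9985/1.780 = 0.5608.
φ₁ = arccos(0.5608) ≈ 55.9°.

55.9°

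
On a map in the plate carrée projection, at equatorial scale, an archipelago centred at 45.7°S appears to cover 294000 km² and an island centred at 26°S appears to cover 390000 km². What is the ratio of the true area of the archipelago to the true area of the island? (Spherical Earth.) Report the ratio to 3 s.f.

Plate carrée has h = 1 and k = sec φ, giving areal scale sec φ; true area = (apparent area) · cos φ.
True area of archipelago: 294000 × cos(45.7°) = 294000 × 0.6984 = 205300 km².
True area of island: 390000 × cos(26°) = 390000 × 0.8988 = 350500 km².
Ratio = 205300 / 350500 ≈ 0.586.

0.586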